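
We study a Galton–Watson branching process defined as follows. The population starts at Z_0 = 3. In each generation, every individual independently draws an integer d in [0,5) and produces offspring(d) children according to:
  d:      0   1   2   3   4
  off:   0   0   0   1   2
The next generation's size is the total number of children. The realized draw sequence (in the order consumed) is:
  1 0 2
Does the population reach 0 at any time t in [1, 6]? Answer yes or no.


gen 0: Z_0=3, draws=[1, 0, 2], offspring=[0, 0, 0], Z_1=0
gen 1: Z_1=0, draws=[], offspring=[], Z_2=0
gen 2: Z_2=0, draws=[], offspring=[], Z_3=0
gen 3: Z_3=0, draws=[], offspring=[], Z_4=0
gen 4: Z_4=0, draws=[], offspring=[], Z_5=0
gen 5: Z_5=0, draws=[], offspring=[], Z_6=0

yes


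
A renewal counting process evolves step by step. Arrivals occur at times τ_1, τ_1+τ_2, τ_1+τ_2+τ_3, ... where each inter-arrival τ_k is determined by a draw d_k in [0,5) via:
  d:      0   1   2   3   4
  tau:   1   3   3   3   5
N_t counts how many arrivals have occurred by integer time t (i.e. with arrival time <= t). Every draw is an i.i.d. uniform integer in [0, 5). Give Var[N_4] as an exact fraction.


196864/390625

Inter-arrival values over d=0..4: [1, 3, 3, 3, 5]
Each d has probability 1/5, so the pmf of τ is: f(1) = 1/5, f(3) = 3/5, f(5) = 1/5
Let p_n(j) = P(N_n = j), with p_0 = [1]. Condition on τ_1: p_n(0) = P(τ > n), and for j >= 1, p_n(j) = Σ_{k<=n} f(k)·p_{n−k}(j−1)
p_1 = [4/5, 1/5]  (j = 0..1)
p_2 = [4/5, 4/25, 1/25]  (j = 0..2)
p_3 = [1/5, 19/25, 4/125, 1/125]  (j = 0..3)
p_4 = [1/5, 13/25, 34/125, 4/625, 1/625]  (j = 0..4)
E[N_4] = Σ j·p_4(j) = 681/625;  E[N_4²] = Σ j²·p_4(j) = 1057/625
Var[N_4] = 1057/625 − (681/625)² = 196864/390625


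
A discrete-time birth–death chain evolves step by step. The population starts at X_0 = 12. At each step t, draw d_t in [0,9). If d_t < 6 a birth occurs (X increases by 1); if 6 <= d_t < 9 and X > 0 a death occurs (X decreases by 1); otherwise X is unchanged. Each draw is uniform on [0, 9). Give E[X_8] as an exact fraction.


X can drop by at most 1 per step and X_0 = 12 > T = 8, so X_t >= 12 − t >= 4 > 0 for every t <= 8: the floor at 0 (the 'and X > 0' condition) never binds. Hence X_8 = X_0 + Σ_{t<8} Y_t with i.i.d. increments Y_t = y(d_t) ∈ {+1, −1, 0}.
Outcome values over d=0..8: [1, 1, 1, 1, 1, 1, -1, -1, -1]
Σy = 3, Σy² = 9, M = 9
μ = 3/9 = 1/3,  σ² = 9/9 − (1/3)² = 8/9
E[X_8] = 12 + 8·(1/3) = 44/3

44/3


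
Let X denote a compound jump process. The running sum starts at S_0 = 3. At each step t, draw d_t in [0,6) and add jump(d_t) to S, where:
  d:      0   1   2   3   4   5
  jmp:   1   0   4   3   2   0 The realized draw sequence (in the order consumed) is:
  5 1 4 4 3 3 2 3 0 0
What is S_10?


t=0: S=3, d=5, jump=0, S_1=3
t=1: S=3, d=1, jump=0, S_2=3
t=2: S=3, d=4, jump=2, S_3=5
t=3: S=5, d=4, jump=2, S_4=7
t=4: S=7, d=3, jump=3, S_5=10
t=5: S=10, d=3, jump=3, S_6=13
t=6: S=13, d=2, jump=4, S_7=17
t=7: S=17, d=3, jump=3, S_8=20
t=8: S=20, d=0, jump=1, S_9=21
t=9: S=21, d=0, jump=1, S_10=22

22


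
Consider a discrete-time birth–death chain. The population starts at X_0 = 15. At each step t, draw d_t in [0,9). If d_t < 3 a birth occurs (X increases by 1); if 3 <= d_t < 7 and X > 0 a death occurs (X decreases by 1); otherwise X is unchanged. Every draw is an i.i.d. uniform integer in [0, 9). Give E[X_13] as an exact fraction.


122/9

X can drop by at most 1 per step and X_0 = 15 > T = 13, so X_t >= 15 − t >= 2 > 0 for every t <= 13: the floor at 0 (the 'and X > 0' condition) never binds. Hence X_13 = X_0 + Σ_{t<13} Y_t with i.i.d. increments Y_t = y(d_t) ∈ {+1, −1, 0}.
Outcome values over d=0..8: [1, 1, 1, -1, -1, -1, -1, 0, 0]
Σy = -1, Σy² = 7, M = 9
μ = -1/9 = -1/9,  σ² = 7/9 − (-1/9)² = 62/81
E[X_13] = 15 + 13·(-1/9) = 122/9


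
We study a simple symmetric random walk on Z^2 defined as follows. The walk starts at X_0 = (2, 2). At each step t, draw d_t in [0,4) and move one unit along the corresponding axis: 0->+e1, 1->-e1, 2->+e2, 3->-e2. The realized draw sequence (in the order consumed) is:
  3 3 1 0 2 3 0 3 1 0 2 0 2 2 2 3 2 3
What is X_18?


t=0: X=(2, 2), d=3 → -e2, X_1=(2, 1)
t=1: X=(2, 1), d=3 → -e2, X_2=(2, 0)
t=2: X=(2, 0), d=1 → -e1, X_3=(1, 0)
t=3: X=(1, 0), d=0 → +e1, X_4=(2, 0)
t=4: X=(2, 0), d=2 → +e2, X_5=(2, 1)
t=5: X=(2, 1), d=3 → -e2, X_6=(2, 0)
t=6: X=(2, 0), d=0 → +e1, X_7=(3, 0)
t=7: X=(3, 0), d=3 → -e2, X_8=(3, -1)
t=8: X=(3, -1), d=1 → -e1, X_9=(2, -1)
t=9: X=(2, -1), d=0 → +e1, X_10=(3, -1)
t=10: X=(3, -1), d=2 → +e2, X_11=(3, 0)
t=11: X=(3, 0), d=0 → +e1, X_12=(4, 0)
t=12: X=(4, 0), d=2 → +e2, X_13=(4, 1)
t=13: X=(4, 1), d=2 → +e2, X_14=(4, 2)
t=14: X=(4, 2), d=2 → +e2, X_15=(4, 3)
t=15: X=(4, 3), d=3 → -e2, X_16=(4, 2)
t=16: X=(4, 2), d=2 → +e2, X_17=(4, 3)
t=17: X=(4, 3), d=3 → -e2, X_18=(4, 2)

(4, 2)


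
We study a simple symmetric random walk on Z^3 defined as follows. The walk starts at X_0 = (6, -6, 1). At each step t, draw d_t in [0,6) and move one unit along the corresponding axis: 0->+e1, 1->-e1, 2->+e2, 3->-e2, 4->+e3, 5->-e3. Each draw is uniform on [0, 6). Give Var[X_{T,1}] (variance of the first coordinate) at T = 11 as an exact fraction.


11/3

Outcome values over d=0..5: [1, -1, 0, 0, 0, 0]
Σy = 0, Σy² = 2, M = 6
μ = 0/6 = 0,  σ² = 2/6 − (0)² = 1/3
Independent increments: Var[X_11] = 11·σ² = 11·(1/3) = 11/3


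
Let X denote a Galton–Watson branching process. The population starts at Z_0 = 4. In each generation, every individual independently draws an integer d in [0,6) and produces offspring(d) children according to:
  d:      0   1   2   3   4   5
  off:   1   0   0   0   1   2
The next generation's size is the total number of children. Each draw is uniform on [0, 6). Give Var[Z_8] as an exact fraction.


Outcome values over d=0..5: [1, 0, 0, 0, 1, 2]
Σy = 4, Σy² = 6, M = 6
μ = 4/6 = 2/3,  σ² = 6/6 − (2/3)² = 5/9
V_0 = 0, E_0 = 4
V_1 = 5/9·E_0 + (2/3)²·V_0 = 20/9;  E_1 = 8/3
V_2 = 5/9·E_1 + (2/3)²·V_1 = 200/81;  E_2 = 16/9
V_3 = 5/9·E_2 + (2/3)²·V_2 = 1520/729;  E_3 = 32/27
V_4 = 5/9·E_3 + (2/3)²·V_3 = 10400/6561;  E_4 = 64/81
V_5 = 5/9·E_4 + (2/3)²·V_4 = 67520/59049;  E_5 = 128/243
V_6 = 5/9·E_5 + (2/3)²·V_5 = 425600/531441;  E_6 = 256/729
V_7 = 5/9·E_6 + (2/3)²·V_6 = 2635520/4782969;  E_7 = 512/2187
V_8 = 5/9·E_7 + (2/3)²·V_7 = 16140800/43046721;  E_8 = 1024/6561

16140800/43046721


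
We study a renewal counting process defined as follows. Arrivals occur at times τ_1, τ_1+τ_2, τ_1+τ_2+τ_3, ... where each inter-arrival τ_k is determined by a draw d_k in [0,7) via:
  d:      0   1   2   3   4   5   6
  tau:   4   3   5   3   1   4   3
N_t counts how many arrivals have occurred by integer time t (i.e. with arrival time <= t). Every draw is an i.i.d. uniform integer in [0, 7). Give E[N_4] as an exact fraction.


Inter-arrival values over d=0..6: [4, 3, 5, 3, 1, 4, 3]
Each d has probability 1/7, so the pmf of τ is: f(1) = 1/7, f(3) = 3/7, f(4) = 2/7, f(5) = 1/7
Renewal equation for m(n) = E[N_n]: condition on τ_1 = k (if k <= n, one arrival plus a fresh copy on the remaining n−k steps): m(n) = F(n) + Σ_{k<=n} f(k)·m(n−k), where F(n) = P(τ <= n) and m(0) = 0
m(1) = F(1) = 1/7
m(2) = F(2) + f(1)·m(1) = 1/7 + 1/7·1/7 = 8/49
m(3) = F(3) + f(1)·m(2) = 4/7 + 1/7·8/49 = 204/343
m(4) = F(4) + f(1)·m(3) + f(3)·m(1) = 6/7 + 1/7·204/343 + 3/7·1/7 = 2409/2401
E[N_4] = m(4) = 2409/2401

2409/2401


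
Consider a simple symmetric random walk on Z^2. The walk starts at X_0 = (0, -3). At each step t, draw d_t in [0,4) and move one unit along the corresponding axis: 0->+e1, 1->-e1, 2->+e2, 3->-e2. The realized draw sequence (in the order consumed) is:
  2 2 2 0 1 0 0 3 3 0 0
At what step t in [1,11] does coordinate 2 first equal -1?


t=0: X=(0, -3), d=2 → +e2, X_1=(0, -2)
t=1: X=(0, -2), d=2 → +e2, X_2=(0, -1)
t=2: X=(0, -1), d=2 → +e2, X_3=(0, 0)
t=3: X=(0, 0), d=0 → +e1, X_4=(1, 0)
t=4: X=(1, 0), d=1 → -e1, X_5=(0, 0)
t=5: X=(0, 0), d=0 → +e1, X_6=(1, 0)
t=6: X=(1, 0), d=0 → +e1, X_7=(2, 0)
t=7: X=(2, 0), d=3 → -e2, X_8=(2, -1)
t=8: X=(2, -1), d=3 → -e2, X_9=(2, -2)
t=9: X=(2, -2), d=0 → +e1, X_10=(3, -2)
t=10: X=(3, -2), d=0 → +e1, X_11=(4, -2)

2


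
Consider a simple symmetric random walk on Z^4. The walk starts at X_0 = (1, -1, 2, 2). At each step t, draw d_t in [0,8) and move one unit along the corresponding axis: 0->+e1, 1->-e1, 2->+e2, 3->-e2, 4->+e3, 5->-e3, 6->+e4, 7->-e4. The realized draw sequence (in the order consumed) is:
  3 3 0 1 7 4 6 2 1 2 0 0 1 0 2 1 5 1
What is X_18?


(0, 0, 2, 2)

t=0: X=(1, -1, 2, 2), d=3 → -e2, X_1=(1, -2, 2, 2)
t=1: X=(1, -2, 2, 2), d=3 → -e2, X_2=(1, -3, 2, 2)
t=2: X=(1, -3, 2, 2), d=0 → +e1, X_3=(2, -3, 2, 2)
t=3: X=(2, -3, 2, 2), d=1 → -e1, X_4=(1, -3, 2, 2)
t=4: X=(1, -3, 2, 2), d=7 → -e4, X_5=(1, -3, 2, 1)
t=5: X=(1, -3, 2, 1), d=4 → +e3, X_6=(1, -3, 3, 1)
t=6: X=(1, -3, 3, 1), d=6 → +e4, X_7=(1, -3, 3, 2)
t=7: X=(1, -3, 3, 2), d=2 → +e2, X_8=(1, -2, 3, 2)
t=8: X=(1, -2, 3, 2), d=1 → -e1, X_9=(0, -2, 3, 2)
t=9: X=(0, -2, 3, 2), d=2 → +e2, X_10=(0, -1, 3, 2)
t=10: X=(0, -1, 3, 2), d=0 → +e1, X_11=(1, -1, 3, 2)
t=11: X=(1, -1, 3, 2), d=0 → +e1, X_12=(2, -1, 3, 2)
t=12: X=(2, -1, 3, 2), d=1 → -e1, X_13=(1, -1, 3, 2)
t=13: X=(1, -1, 3, 2), d=0 → +e1, X_14=(2, -1, 3, 2)
t=14: X=(2, -1, 3, 2), d=2 → +e2, X_15=(2, 0, 3, 2)
t=15: X=(2, 0, 3, 2), d=1 → -e1, X_16=(1, 0, 3, 2)
t=16: X=(1, 0, 3, 2), d=5 → -e3, X_17=(1, 0, 2, 2)
t=17: X=(1, 0, 2, 2), d=1 → -e1, X_18=(0, 0, 2, 2)


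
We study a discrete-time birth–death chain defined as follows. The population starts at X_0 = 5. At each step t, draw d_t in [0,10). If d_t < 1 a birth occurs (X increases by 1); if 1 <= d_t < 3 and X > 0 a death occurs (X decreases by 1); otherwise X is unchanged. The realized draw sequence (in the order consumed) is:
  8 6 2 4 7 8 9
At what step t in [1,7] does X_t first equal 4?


3

t=0: X=5, d=8 → hold, X_1=5
t=1: X=5, d=6 → hold, X_2=5
t=2: X=5, d=2 → death, X_3=4
t=3: X=4, d=4 → hold, X_4=4
t=4: X=4, d=7 → hold, X_5=4
t=5: X=4, d=8 → hold, X_6=4
t=6: X=4, d=9 → hold, X_7=4


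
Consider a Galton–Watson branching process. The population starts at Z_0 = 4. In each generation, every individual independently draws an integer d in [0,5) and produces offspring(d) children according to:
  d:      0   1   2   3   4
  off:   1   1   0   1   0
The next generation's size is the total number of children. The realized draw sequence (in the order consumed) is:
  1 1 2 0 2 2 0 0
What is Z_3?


gen 0: Z_0=4, draws=[1, 1, 2, 0], offspring=[1, 1, 0, 1], Z_1=3
gen 1: Z_1=3, draws=[2, 2, 0], offspring=[0, 0, 1], Z_2=1
gen 2: Z_2=1, draws=[0], offspring=[1], Z_3=1

1


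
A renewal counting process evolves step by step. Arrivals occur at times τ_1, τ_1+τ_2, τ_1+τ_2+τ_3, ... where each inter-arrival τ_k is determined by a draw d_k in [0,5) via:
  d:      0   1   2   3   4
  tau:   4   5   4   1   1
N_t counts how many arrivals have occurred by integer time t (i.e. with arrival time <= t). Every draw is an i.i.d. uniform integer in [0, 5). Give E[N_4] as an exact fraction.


656/625

Inter-arrival values over d=0..4: [4, 5, 4, 1, 1]
Each d has probability 1/5, so the pmf of τ is: f(1) = 2/5, f(4) = 2/5, f(5) = 1/5
Renewal equation for m(n) = E[N_n]: condition on τ_1 = k (if k <= n, one arrival plus a fresh copy on the remaining n−k steps): m(n) = F(n) + Σ_{k<=n} f(k)·m(n−k), where F(n) = P(τ <= n) and m(0) = 0
m(1) = F(1) = 2/5
m(2) = F(2) + f(1)·m(1) = 2/5 + 2/5·2/5 = 14/25
m(3) = F(3) + f(1)·m(2) = 2/5 + 2/5·14/25 = 78/125
m(4) = F(4) + f(1)·m(3) = 4/5 + 2/5·78/125 = 656/625
E[N_4] = m(4) = 656/625


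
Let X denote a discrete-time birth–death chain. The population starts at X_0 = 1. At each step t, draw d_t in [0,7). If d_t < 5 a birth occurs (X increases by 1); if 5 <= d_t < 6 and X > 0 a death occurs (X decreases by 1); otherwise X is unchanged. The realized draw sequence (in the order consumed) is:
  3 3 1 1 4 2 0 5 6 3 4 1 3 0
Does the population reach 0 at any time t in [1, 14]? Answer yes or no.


t=0: X=1, d=3 → birth, X_1=2
t=1: X=2, d=3 → birth, X_2=3
t=2: X=3, d=1 → birth, X_3=4
t=3: X=4, d=1 → birth, X_4=5
t=4: X=5, d=4 → birth, X_5=6
t=5: X=6, d=2 → birth, X_6=7
t=6: X=7, d=0 → birth, X_7=8
t=7: X=8, d=5 → death, X_8=7
t=8: X=7, d=6 → hold, X_9=7
t=9: X=7, d=3 → birth, X_10=8
t=10: X=8, d=4 → birth, X_11=9
t=11: X=9, d=1 → birth, X_12=10
t=12: X=10, d=3 → birth, X_13=11
t=13: X=11, d=0 → birth, X_14=12

no


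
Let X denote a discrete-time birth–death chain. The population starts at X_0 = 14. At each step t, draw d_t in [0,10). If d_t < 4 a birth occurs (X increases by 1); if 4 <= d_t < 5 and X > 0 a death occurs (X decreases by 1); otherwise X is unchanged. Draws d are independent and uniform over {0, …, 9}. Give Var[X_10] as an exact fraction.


X can drop by at most 1 per step and X_0 = 14 > T = 10, so X_t >= 14 − t >= 4 > 0 for every t <= 10: the floor at 0 (the 'and X > 0' condition) never binds. Hence X_10 = X_0 + Σ_{t<10} Y_t with i.i.d. increments Y_t = y(d_t) ∈ {+1, −1, 0}.
Outcome values over d=0..9: [1, 1, 1, 1, -1, 0, 0, 0, 0, 0]
Σy = 3, Σy² = 5, M = 10
μ = 3/10 = 3/10,  σ² = 5/10 − (3/10)² = 41/100
Independent increments: Var[X_10] = 10·σ² = 10·(41/100) = 41/10

41/10


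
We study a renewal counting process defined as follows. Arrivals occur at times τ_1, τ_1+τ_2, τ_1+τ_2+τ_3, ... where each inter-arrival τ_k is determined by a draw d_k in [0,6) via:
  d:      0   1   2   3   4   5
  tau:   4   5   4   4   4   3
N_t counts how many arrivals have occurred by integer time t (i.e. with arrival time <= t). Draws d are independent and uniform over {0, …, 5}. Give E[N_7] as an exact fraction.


Inter-arrival values over d=0..5: [4, 5, 4, 4, 4, 3]
Each d has probability 1/6, so the pmf of τ is: f(3) = 1/6, f(4) = 2/3, f(5) = 1/6
Renewal equation for m(n) = E[N_n]: condition on τ_1 = k (if k <= n, one arrival plus a fresh copy on the remaining n−k steps): m(n) = F(n) + Σ_{k<=n} f(k)·m(n−k), where F(n) = P(τ <= n) and m(0) = 0
m(1) = F(1) = 0
m(2) = F(2) = 0
m(3) = F(3) = 1/6
m(4) = F(4) = 5/6
m(5) = F(5) = 1
m(6) = F(6) + f(3)·m(3) = 1 + 1/6·1/6 = 37/36
m(7) = F(7) + f(3)·m(4) + f(4)·m(3) = 1 + 1/6·5/6 + 2/3·1/6 = 5/4
E[N_7] = m(7) = 5/4

5/4


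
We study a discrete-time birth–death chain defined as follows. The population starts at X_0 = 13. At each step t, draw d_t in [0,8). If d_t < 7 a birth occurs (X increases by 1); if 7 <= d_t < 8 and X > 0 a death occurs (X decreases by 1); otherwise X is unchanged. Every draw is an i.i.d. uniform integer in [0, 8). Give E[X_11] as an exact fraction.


85/4

X can drop by at most 1 per step and X_0 = 13 > T = 11, so X_t >= 13 − t >= 2 > 0 for every t <= 11: the floor at 0 (the 'and X > 0' condition) never binds. Hence X_11 = X_0 + Σ_{t<11} Y_t with i.i.d. increments Y_t = y(d_t) ∈ {+1, −1, 0}.
Outcome values over d=0..7: [1, 1, 1, 1, 1, 1, 1, -1]
Σy = 6, Σy² = 8, M = 8
μ = 6/8 = 3/4,  σ² = 8/8 − (3/4)² = 7/16
E[X_11] = 13 + 11·(3/4) = 85/4


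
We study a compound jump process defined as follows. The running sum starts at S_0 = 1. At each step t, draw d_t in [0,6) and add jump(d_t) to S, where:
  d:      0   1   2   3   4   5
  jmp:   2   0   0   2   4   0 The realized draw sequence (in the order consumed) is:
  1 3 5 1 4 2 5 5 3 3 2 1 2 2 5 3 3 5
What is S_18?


t=0: S=1, d=1, jump=0, S_1=1
t=1: S=1, d=3, jump=2, S_2=3
t=2: S=3, d=5, jump=0, S_3=3
t=3: S=3, d=1, jump=0, S_4=3
t=4: S=3, d=4, jump=4, S_5=7
t=5: S=7, d=2, jump=0, S_6=7
t=6: S=7, d=5, jump=0, S_7=7
t=7: S=7, d=5, jump=0, S_8=7
t=8: S=7, d=3, jump=2, S_9=9
t=9: S=9, d=3, jump=2, S_10=11
t=10: S=11, d=2, jump=0, S_11=11
t=11: S=11, d=1, jump=0, S_12=11
t=12: S=11, d=2, jump=0, S_13=11
t=13: S=11, d=2, jump=0, S_14=11
t=14: S=11, d=5, jump=0, S_15=11
t=15: S=11, d=3, jump=2, S_16=13
t=16: S=13, d=3, jump=2, S_17=15
t=17: S=15, d=5, jump=0, S_18=15

15


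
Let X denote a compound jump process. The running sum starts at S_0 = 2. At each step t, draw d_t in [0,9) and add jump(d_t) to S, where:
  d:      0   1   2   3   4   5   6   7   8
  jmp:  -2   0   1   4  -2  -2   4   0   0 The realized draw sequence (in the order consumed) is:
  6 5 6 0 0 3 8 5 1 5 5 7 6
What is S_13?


t=0: S=2, d=6, jump=4, S_1=6
t=1: S=6, d=5, jump=-2, S_2=4
t=2: S=4, d=6, jump=4, S_3=8
t=3: S=8, d=0, jump=-2, S_4=6
t=4: S=6, d=0, jump=-2, S_5=4
t=5: S=4, d=3, jump=4, S_6=8
t=6: S=8, d=8, jump=0, S_7=8
t=7: S=8, d=5, jump=-2, S_8=6
t=8: S=6, d=1, jump=0, S_9=6
t=9: S=6, d=5, jump=-2, S_10=4
t=10: S=4, d=5, jump=-2, S_11=2
t=11: S=2, d=7, jump=0, S_12=2
t=12: S=2, d=6, jump=4, S_13=6

6


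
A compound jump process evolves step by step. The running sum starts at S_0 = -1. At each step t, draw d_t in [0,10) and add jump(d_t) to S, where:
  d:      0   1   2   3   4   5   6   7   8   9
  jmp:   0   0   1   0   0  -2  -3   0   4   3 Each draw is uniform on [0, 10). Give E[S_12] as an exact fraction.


Outcome values over d=0..9: [0, 0, 1, 0, 0, -2, -3, 0, 4, 3]
Σy = 3, Σy² = 39, M = 10
μ = 3/10 = 3/10,  σ² = 39/10 − (3/10)² = 381/100
E[S_12] = -1 + 12·(3/10) = 13/5

13/5


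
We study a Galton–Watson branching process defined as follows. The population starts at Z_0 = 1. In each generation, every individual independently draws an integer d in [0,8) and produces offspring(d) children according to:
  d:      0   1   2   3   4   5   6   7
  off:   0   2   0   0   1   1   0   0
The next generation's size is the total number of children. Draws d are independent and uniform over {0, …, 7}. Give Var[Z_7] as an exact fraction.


127/8192

Outcome values over d=0..7: [0, 2, 0, 0, 1, 1, 0, 0]
Σy = 4, Σy² = 6, M = 8
μ = 4/8 = 1/2,  σ² = 6/8 − (1/2)² = 1/2
V_0 = 0, E_0 = 1
V_1 = 1/2·E_0 + (1/2)²·V_0 = 1/2;  E_1 = 1/2
V_2 = 1/2·E_1 + (1/2)²·V_1 = 3/8;  E_2 = 1/4
V_3 = 1/2·E_2 + (1/2)²·V_2 = 7/32;  E_3 = 1/8
V_4 = 1/2·E_3 + (1/2)²·V_3 = 15/128;  E_4 = 1/16
V_5 = 1/2·E_4 + (1/2)²·V_4 = 31/512;  E_5 = 1/32
V_6 = 1/2·E_5 + (1/2)²·V_5 = 63/2048;  E_6 = 1/64
V_7 = 1/2·E_6 + (1/2)²·V_6 = 127/8192;  E_7 = 1/128


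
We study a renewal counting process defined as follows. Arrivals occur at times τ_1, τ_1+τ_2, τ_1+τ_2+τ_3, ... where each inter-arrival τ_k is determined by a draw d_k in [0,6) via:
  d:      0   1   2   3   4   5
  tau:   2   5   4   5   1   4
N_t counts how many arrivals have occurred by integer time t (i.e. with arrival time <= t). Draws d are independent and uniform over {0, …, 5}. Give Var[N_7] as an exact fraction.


Inter-arrival values over d=0..5: [2, 5, 4, 5, 1, 4]
Each d has probability 1/6, so the pmf of τ is: f(1) = 1/6, f(2) = 1/6, f(4) = 1/3, f(5) = 1/3
Let p_n(j) = P(N_n = j), with p_0 = [1]. Condition on τ_1: p_n(0) = P(τ > n), and for j >= 1, p_n(j) = Σ_{k<=n} f(k)·p_{n−k}(j−1)
p_1 = [5/6, 1/6]  (j = 0..1)
p_2 = [2/3, 11/36, 1/36]  (j = 0..2)
p_3 = [2/3, 1/4, 17/216, 1/216]  (j = 0..3)
p_4 = [1/3, 5/9, 5/54, 23/1296, 1/1296]  (j = 0..4)
p_5 = [0, 7/9, 41/216, 37/1296, 29/7776, 1/7776]  (j = 0..5)
p_6 = [0, 5/9, 41/108, 73/1296, 5/648, 35/46656, 1/46656]  (j = 0..6)
p_7 = [0, 4/9, 11/27, 169/1296, 61/3888, 89/46656, 41/279936, 1/279936]  (j = 0..7)
E[N_7] = Σ j·p_7(j) = 482515/279936;  E[N_7²] = Σ j²·p_7(j) = 994291/279936
Var[N_7] = 994291/279936 − (482515/279936)² = 45517120151/78364164096

45517120151/78364164096


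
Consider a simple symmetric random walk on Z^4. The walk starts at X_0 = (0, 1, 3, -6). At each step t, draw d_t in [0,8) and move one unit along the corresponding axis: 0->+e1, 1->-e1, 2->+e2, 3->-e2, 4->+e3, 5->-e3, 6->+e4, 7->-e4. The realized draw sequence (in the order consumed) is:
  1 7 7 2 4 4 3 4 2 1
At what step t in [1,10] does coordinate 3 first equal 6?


8

t=0: X=(0, 1, 3, -6), d=1 → -e1, X_1=(-1, 1, 3, -6)
t=1: X=(-1, 1, 3, -6), d=7 → -e4, X_2=(-1, 1, 3, -7)
t=2: X=(-1, 1, 3, -7), d=7 → -e4, X_3=(-1, 1, 3, -8)
t=3: X=(-1, 1, 3, -8), d=2 → +e2, X_4=(-1, 2, 3, -8)
t=4: X=(-1, 2, 3, -8), d=4 → +e3, X_5=(-1, 2, 4, -8)
t=5: X=(-1, 2, 4, -8), d=4 → +e3, X_6=(-1, 2, 5, -8)
t=6: X=(-1, 2, 5, -8), d=3 → -e2, X_7=(-1, 1, 5, -8)
t=7: X=(-1, 1, 5, -8), d=4 → +e3, X_8=(-1, 1, 6, -8)
t=8: X=(-1, 1, 6, -8), d=2 → +e2, X_9=(-1, 2, 6, -8)
t=9: X=(-1, 2, 6, -8), d=1 → -e1, X_10=(-2, 2, 6, -8)


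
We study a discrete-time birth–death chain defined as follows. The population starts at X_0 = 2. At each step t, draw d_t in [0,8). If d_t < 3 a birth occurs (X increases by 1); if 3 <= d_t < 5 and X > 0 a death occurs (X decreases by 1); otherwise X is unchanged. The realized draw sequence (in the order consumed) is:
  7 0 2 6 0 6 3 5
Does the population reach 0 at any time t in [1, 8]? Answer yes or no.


no

t=0: X=2, d=7 → hold, X_1=2
t=1: X=2, d=0 → birth, X_2=3
t=2: X=3, d=2 → birth, X_3=4
t=3: X=4, d=6 → hold, X_4=4
t=4: X=4, d=0 → birth, X_5=5
t=5: X=5, d=6 → hold, X_6=5
t=6: X=5, d=3 → death, X_7=4
t=7: X=4, d=5 → hold, X_8=4


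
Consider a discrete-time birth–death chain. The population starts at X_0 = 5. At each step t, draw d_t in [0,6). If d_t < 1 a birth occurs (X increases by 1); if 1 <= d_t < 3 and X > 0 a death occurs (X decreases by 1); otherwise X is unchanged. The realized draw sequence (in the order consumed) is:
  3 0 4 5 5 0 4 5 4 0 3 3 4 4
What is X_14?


8

t=0: X=5, d=3 → hold, X_1=5
t=1: X=5, d=0 → birth, X_2=6
t=2: X=6, d=4 → hold, X_3=6
t=3: X=6, d=5 → hold, X_4=6
t=4: X=6, d=5 → hold, X_5=6
t=5: X=6, d=0 → birth, X_6=7
t=6: X=7, d=4 → hold, X_7=7
t=7: X=7, d=5 → hold, X_8=7
t=8: X=7, d=4 → hold, X_9=7
t=9: X=7, d=0 → birth, X_10=8
t=10: X=8, d=3 → hold, X_11=8
t=11: X=8, d=3 → hold, X_12=8
t=12: X=8, d=4 → hold, X_13=8
t=13: X=8, d=4 → hold, X_14=8


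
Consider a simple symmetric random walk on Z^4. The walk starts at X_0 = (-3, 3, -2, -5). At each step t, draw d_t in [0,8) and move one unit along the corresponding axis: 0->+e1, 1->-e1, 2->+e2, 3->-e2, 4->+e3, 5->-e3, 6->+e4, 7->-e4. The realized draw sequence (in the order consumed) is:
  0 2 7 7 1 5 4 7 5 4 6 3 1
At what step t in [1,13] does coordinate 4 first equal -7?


4

t=0: X=(-3, 3, -2, -5), d=0 → +e1, X_1=(-2, 3, -2, -5)
t=1: X=(-2, 3, -2, -5), d=2 → +e2, X_2=(-2, 4, -2, -5)
t=2: X=(-2, 4, -2, -5), d=7 → -e4, X_3=(-2, 4, -2, -6)
t=3: X=(-2, 4, -2, -6), d=7 → -e4, X_4=(-2, 4, -2, -7)
t=4: X=(-2, 4, -2, -7), d=1 → -e1, X_5=(-3, 4, -2, -7)
t=5: X=(-3, 4, -2, -7), d=5 → -e3, X_6=(-3, 4, -3, -7)
t=6: X=(-3, 4, -3, -7), d=4 → +e3, X_7=(-3, 4, -2, -7)
t=7: X=(-3, 4, -2, -7), d=7 → -e4, X_8=(-3, 4, -2, -8)
t=8: X=(-3, 4, -2, -8), d=5 → -e3, X_9=(-3, 4, -3, -8)
t=9: X=(-3, 4, -3, -8), d=4 → +e3, X_10=(-3, 4, -2, -8)
t=10: X=(-3, 4, -2, -8), d=6 → +e4, X_11=(-3, 4, -2, -7)
t=11: X=(-3, 4, -2, -7), d=3 → -e2, X_12=(-3, 3, -2, -7)
t=12: X=(-3, 3, -2, -7), d=1 → -e1, X_13=(-4, 3, -2, -7)


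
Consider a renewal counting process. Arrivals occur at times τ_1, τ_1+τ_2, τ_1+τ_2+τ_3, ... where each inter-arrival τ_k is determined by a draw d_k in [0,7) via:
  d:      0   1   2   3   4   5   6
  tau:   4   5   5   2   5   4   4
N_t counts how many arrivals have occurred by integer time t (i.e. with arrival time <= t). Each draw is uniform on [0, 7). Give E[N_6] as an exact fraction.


Inter-arrival values over d=0..6: [4, 5, 5, 2, 5, 4, 4]
Each d has probability 1/7, so the pmf of τ is: f(2) = 1/7, f(4) = 3/7, f(5) = 3/7
Renewal equation for m(n) = E[N_n]: condition on τ_1 = k (if k <= n, one arrival plus a fresh copy on the remaining n−k steps): m(n) = F(n) + Σ_{k<=n} f(k)·m(n−k), where F(n) = P(τ <= n) and m(0) = 0
m(1) = F(1) = 0
m(2) = F(2) = 1/7
m(3) = F(3) = 1/7
m(4) = F(4) + f(2)·m(2) = 4/7 + 1/7·1/7 = 29/49
m(5) = F(5) + f(2)·m(3) = 1 + 1/7·1/7 = 50/49
m(6) = F(6) + f(2)·m(4) + f(4)·m(2) = 1 + 1/7·29/49 + 3/7·1/7 = 393/343
E[N_6] = m(6) = 393/343

393/343


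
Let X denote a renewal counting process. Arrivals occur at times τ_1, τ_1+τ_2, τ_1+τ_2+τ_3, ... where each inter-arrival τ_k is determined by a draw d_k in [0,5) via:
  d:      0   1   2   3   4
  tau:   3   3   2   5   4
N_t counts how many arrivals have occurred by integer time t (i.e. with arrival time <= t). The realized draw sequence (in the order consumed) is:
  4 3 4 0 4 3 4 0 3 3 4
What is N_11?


2

draw d_1=4: τ_1=4, arrival time A_1=4
draw d_2=3: τ_2=5, arrival time A_2=9
draw d_3=4: τ_3=4, arrival time A_3=13
draw d_4=0: τ_4=3, arrival time A_4=16
draw d_5=4: τ_5=4, arrival time A_5=20
draw d_6=3: τ_6=5, arrival time A_6=25
draw d_7=4: τ_7=4, arrival time A_7=29
draw d_8=0: τ_8=3, arrival time A_8=32
draw d_9=3: τ_9=5, arrival time A_9=37
draw d_10=3: τ_10=5, arrival time A_10=42
draw d_11=4: τ_11=4, arrival time A_11=46
N_t over t=0..11: 0:0 1:0 2:0 3:0 4:1 5:1 6:1 7:1 8:1 9:2 10:2 11:2


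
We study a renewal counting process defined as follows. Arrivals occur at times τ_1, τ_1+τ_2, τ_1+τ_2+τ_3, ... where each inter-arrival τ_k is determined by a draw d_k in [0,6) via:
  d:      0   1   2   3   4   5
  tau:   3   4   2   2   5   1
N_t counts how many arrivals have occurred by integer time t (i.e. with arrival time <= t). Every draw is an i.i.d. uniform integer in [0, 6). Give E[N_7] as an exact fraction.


Inter-arrival values over d=0..5: [3, 4, 2, 2, 5, 1]
Each d has probability 1/6, so the pmf of τ is: f(1) = 1/6, f(2) = 1/3, f(3) = 1/6, f(4) = 1/6, f(5) = 1/6
Renewal equation for m(n) = E[N_n]: condition on τ_1 = k (if k <= n, one arrival plus a fresh copy on the remaining n−k steps): m(n) = F(n) + Σ_{k<=n} f(k)·m(n−k), where F(n) = P(τ <= n) and m(0) = 0
m(1) = F(1) = 1/6
m(2) = F(2) + f(1)·m(1) = 1/2 + 1/6·1/6 = 19/36
m(3) = F(3) + f(1)·m(2) + f(2)·m(1) = 2/3 + 1/6·19/36 + 1/3·1/6 = 175/216
m(4) = F(4) + f(1)·m(3) + f(2)·m(2) + f(3)·m(1) = 5/6 + 1/6·175/216 + 1/3·19/36 + 1/6·1/6 = 1519/1296
m(5) = F(5) + f(1)·m(4) + f(2)·m(3) + f(3)·m(2) + f(4)·m(1) = 1 + 1/6·1519/1296 + 1/3·175/216 + 1/6·19/36 + 1/6·1/6 = 12295/7776
m(6) = F(6) + f(1)·m(5) + f(2)·m(4) + f(3)·m(3) + f(4)·m(2) + f(5)·m(1) = 1 + 1/6·12295/7776 + 1/3·1519/1296 + 1/6·175/216 + 1/6·19/36 + 1/6·1/6 = 88879/46656
m(7) = F(7) + f(1)·m(6) + f(2)·m(5) + f(3)·m(4) + f(4)·m(3) + f(5)·m(2) = 1 + 1/6·88879/46656 + 1/3·12295/7776 + 1/6·1519/1296 + 1/6·175/216 + 1/6·19/36 = 633463/279936
E[N_7] = m(7) = 633463/279936

633463/279936


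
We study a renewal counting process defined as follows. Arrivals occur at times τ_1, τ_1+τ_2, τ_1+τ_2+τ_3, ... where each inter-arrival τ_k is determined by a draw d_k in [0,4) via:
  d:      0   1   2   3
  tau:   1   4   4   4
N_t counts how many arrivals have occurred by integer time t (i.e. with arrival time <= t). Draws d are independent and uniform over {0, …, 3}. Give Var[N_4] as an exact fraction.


Inter-arrival values over d=0..3: [1, 4, 4, 4]
Each d has probability 1/4, so the pmf of τ is: f(1) = 1/4, f(4) = 3/4
Let p_n(j) = P(N_n = j), with p_0 = [1]. Condition on τ_1: p_n(0) = P(τ > n), and for j >= 1, p_n(j) = Σ_{k<=n} f(k)·p_{n−k}(j−1)
p_1 = [3/4, 1/4]  (j = 0..1)
p_2 = [3/4, 3/16, 1/16]  (j = 0..2)
p_3 = [3/4, 3/16, 3/64, 1/64]  (j = 0..3)
p_4 = [0, 15/16, 3/64, 3/256, 1/256]  (j = 0..4)
E[N_4] = Σ j·p_4(j) = 277/256;  E[N_4²] = Σ j²·p_4(j) = 331/256
Var[N_4] = 331/256 − (277/256)² = 8007/65536

8007/65536


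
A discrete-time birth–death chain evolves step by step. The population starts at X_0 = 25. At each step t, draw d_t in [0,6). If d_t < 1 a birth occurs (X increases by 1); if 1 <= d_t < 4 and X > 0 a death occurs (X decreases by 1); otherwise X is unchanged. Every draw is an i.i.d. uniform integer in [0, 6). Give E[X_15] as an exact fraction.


X can drop by at most 1 per step and X_0 = 25 > T = 15, so X_t >= 25 − t >= 10 > 0 for every t <= 15: the floor at 0 (the 'and X > 0' condition) never binds. Hence X_15 = X_0 + Σ_{t<15} Y_t with i.i.d. increments Y_t = y(d_t) ∈ {+1, −1, 0}.
Outcome values over d=0..5: [1, -1, -1, -1, 0, 0]
Σy = -2, Σy² = 4, M = 6
μ = -2/6 = -1/3,  σ² = 4/6 − (-1/3)² = 5/9
E[X_15] = 25 + 15·(-1/3) = 20

20


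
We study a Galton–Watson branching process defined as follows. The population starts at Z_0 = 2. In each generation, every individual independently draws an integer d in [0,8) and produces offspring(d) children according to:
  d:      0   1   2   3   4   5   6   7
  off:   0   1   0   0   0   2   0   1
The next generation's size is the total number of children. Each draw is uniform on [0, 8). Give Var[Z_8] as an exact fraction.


255/16384

Outcome values over d=0..7: [0, 1, 0, 0, 0, 2, 0, 1]
Σy = 4, Σy² = 6, M = 8
μ = 4/8 = 1/2,  σ² = 6/8 − (1/2)² = 1/2
V_0 = 0, E_0 = 2
V_1 = 1/2·E_0 + (1/2)²·V_0 = 1;  E_1 = 1
V_2 = 1/2·E_1 + (1/2)²·V_1 = 3/4;  E_2 = 1/2
V_3 = 1/2·E_2 + (1/2)²·V_2 = 7/16;  E_3 = 1/4
V_4 = 1/2·E_3 + (1/2)²·V_3 = 15/64;  E_4 = 1/8
V_5 = 1/2·E_4 + (1/2)²·V_4 = 31/256;  E_5 = 1/16
V_6 = 1/2·E_5 + (1/2)²·V_5 = 63/1024;  E_6 = 1/32
V_7 = 1/2·E_6 + (1/2)²·V_6 = 127/4096;  E_7 = 1/64
V_8 = 1/2·E_7 + (1/2)²·V_7 = 255/16384;  E_8 = 1/128


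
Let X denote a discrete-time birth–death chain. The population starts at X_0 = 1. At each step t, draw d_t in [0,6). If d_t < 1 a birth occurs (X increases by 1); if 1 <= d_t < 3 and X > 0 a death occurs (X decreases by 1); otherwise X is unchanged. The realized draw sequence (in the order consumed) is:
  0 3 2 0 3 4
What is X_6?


2

t=0: X=1, d=0 → birth, X_1=2
t=1: X=2, d=3 → hold, X_2=2
t=2: X=2, d=2 → death, X_3=1
t=3: X=1, d=0 → birth, X_4=2
t=4: X=2, d=3 → hold, X_5=2
t=5: X=2, d=4 → hold, X_6=2


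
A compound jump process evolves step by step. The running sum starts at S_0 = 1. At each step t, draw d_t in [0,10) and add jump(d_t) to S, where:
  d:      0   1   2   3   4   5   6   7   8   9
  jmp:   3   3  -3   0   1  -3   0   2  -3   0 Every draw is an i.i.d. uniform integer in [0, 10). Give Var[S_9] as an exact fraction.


45

Outcome values over d=0..9: [3, 3, -3, 0, 1, -3, 0, 2, -3, 0]
Σy = 0, Σy² = 50, M = 10
μ = 0/10 = 0,  σ² = 50/10 − (0)² = 5
Independent increments: Var[S_9] = 9·σ² = 9·(5) = 45


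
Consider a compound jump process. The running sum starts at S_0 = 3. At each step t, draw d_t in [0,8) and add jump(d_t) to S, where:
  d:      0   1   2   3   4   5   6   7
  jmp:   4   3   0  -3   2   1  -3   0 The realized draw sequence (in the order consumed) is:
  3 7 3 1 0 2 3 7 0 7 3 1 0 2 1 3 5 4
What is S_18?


12

t=0: S=3, d=3, jump=-3, S_1=0
t=1: S=0, d=7, jump=0, S_2=0
t=2: S=0, d=3, jump=-3, S_3=-3
t=3: S=-3, d=1, jump=3, S_4=0
t=4: S=0, d=0, jump=4, S_5=4
t=5: S=4, d=2, jump=0, S_6=4
t=6: S=4, d=3, jump=-3, S_7=1
t=7: S=1, d=7, jump=0, S_8=1
t=8: S=1, d=0, jump=4, S_9=5
t=9: S=5, d=7, jump=0, S_10=5
t=10: S=5, d=3, jump=-3, S_11=2
t=11: S=2, d=1, jump=3, S_12=5
t=12: S=5, d=0, jump=4, S_13=9
t=13: S=9, d=2, jump=0, S_14=9
t=14: S=9, d=1, jump=3, S_15=12
t=15: S=12, d=3, jump=-3, S_16=9
t=16: S=9, d=5, jump=1, S_17=10
t=17: S=10, d=4, jump=2, S_18=12


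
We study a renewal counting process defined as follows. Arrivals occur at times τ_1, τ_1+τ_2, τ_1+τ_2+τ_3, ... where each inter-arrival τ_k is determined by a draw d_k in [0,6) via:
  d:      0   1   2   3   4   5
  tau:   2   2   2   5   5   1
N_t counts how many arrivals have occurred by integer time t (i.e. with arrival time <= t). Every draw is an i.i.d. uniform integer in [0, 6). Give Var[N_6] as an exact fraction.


Inter-arrival values over d=0..5: [2, 2, 2, 5, 5, 1]
Each d has probability 1/6, so the pmf of τ is: f(1) = 1/6, f(2) = 1/2, f(5) = 1/3
Let p_n(j) = P(N_n = j), with p_0 = [1]. Condition on τ_1: p_n(0) = P(τ > n), and for j >= 1, p_n(j) = Σ_{k<=n} f(k)·p_{n−k}(j−1)
p_1 = [5/6, 1/6]  (j = 0..1)
p_2 = [1/3, 23/36, 1/36]  (j = 0..2)
p_3 = [1/3, 17/36, 41/216, 1/216]  (j = 0..3)
p_4 = [1/3, 2/9, 43/108, 59/1296, 1/1296]  (j = 0..4)
p_5 = [0, 5/9, 59/216, 209/1296, 77/7776, 1/7776]  (j = 0..5)
p_6 = [0, 4/9, 7/27, 317/1296, 193/3888, 95/46656, 1/46656]  (j = 0..6)
E[N_6] = Σ j·p_6(j) = 88909/46656;  E[N_6²] = Σ j²·p_6(j) = 211295/46656
Var[N_6] = 211295/46656 − (88909/46656)² = 1953369239/2176782336

1953369239/2176782336


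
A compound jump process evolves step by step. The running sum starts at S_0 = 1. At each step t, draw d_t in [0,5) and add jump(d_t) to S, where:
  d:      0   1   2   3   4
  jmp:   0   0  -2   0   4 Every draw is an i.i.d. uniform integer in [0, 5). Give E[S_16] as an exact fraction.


Outcome values over d=0..4: [0, 0, -2, 0, 4]
Σy = 2, Σy² = 20, M = 5
μ = 2/5 = 2/5,  σ² = 20/5 − (2/5)² = 96/25
E[S_16] = 1 + 16·(2/5) = 37/5

37/5


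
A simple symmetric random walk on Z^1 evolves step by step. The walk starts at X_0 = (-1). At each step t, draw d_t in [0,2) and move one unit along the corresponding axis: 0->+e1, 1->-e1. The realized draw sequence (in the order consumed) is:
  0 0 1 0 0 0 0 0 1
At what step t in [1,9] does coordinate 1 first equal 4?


7

t=0: X=(-1), d=0 → +e1, X_1=(0)
t=1: X=(0), d=0 → +e1, X_2=(1)
t=2: X=(1), d=1 → -e1, X_3=(0)
t=3: X=(0), d=0 → +e1, X_4=(1)
t=4: X=(1), d=0 → +e1, X_5=(2)
t=5: X=(2), d=0 → +e1, X_6=(3)
t=6: X=(3), d=0 → +e1, X_7=(4)
t=7: X=(4), d=0 → +e1, X_8=(5)
t=8: X=(5), d=1 → -e1, X_9=(4)


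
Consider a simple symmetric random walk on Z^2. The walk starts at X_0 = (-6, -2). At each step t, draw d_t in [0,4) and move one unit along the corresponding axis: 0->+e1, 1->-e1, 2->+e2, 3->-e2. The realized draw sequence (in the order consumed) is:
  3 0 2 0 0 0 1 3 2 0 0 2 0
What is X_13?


(0, -1)

t=0: X=(-6, -2), d=3 → -e2, X_1=(-6, -3)
t=1: X=(-6, -3), d=0 → +e1, X_2=(-5, -3)
t=2: X=(-5, -3), d=2 → +e2, X_3=(-5, -2)
t=3: X=(-5, -2), d=0 → +e1, X_4=(-4, -2)
t=4: X=(-4, -2), d=0 → +e1, X_5=(-3, -2)
t=5: X=(-3, -2), d=0 → +e1, X_6=(-2, -2)
t=6: X=(-2, -2), d=1 → -e1, X_7=(-3, -2)
t=7: X=(-3, -2), d=3 → -e2, X_8=(-3, -3)
t=8: X=(-3, -3), d=2 → +e2, X_9=(-3, -2)
t=9: X=(-3, -2), d=0 → +e1, X_10=(-2, -2)
t=10: X=(-2, -2), d=0 → +e1, X_11=(-1, -2)
t=11: X=(-1, -2), d=2 → +e2, X_12=(-1, -1)
t=12: X=(-1, -1), d=0 → +e1, X_13=(0, -1)


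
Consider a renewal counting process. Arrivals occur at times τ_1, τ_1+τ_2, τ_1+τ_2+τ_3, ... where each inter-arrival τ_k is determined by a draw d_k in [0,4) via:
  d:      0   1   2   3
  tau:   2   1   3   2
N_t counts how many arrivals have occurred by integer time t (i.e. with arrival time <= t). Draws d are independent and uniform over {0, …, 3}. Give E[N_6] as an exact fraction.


11517/4096

Inter-arrival values over d=0..3: [2, 1, 3, 2]
Each d has probability 1/4, so the pmf of τ is: f(1) = 1/4, f(2) = 1/2, f(3) = 1/4
Renewal equation for m(n) = E[N_n]: condition on τ_1 = k (if k <= n, one arrival plus a fresh copy on the remaining n−k steps): m(n) = F(n) + Σ_{k<=n} f(k)·m(n−k), where F(n) = P(τ <= n) and m(0) = 0
m(1) = F(1) = 1/4
m(2) = F(2) + f(1)·m(1) = 3/4 + 1/4·1/4 = 13/16
m(3) = F(3) + f(1)·m(2) + f(2)·m(1) = 1 + 1/4·13/16 + 1/2·1/4 = 85/64
m(4) = F(4) + f(1)·m(3) + f(2)·m(2) + f(3)·m(1) = 1 + 1/4·85/64 + 1/2·13/16 + 1/4·1/4 = 461/256
m(5) = F(5) + f(1)·m(4) + f(2)·m(3) + f(3)·m(2) = 1 + 1/4·461/256 + 1/2·85/64 + 1/4·13/16 = 2373/1024
m(6) = F(6) + f(1)·m(5) + f(2)·m(4) + f(3)·m(3) = 1 + 1/4·2373/1024 + 1/2·461/256 + 1/4·85/64 = 11517/4096
E[N_6] = m(6) = 11517/4096


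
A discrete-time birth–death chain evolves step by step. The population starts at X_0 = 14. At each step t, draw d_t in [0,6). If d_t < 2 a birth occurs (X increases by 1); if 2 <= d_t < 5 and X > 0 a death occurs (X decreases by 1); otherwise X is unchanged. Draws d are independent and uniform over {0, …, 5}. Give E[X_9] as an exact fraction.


25/2

X can drop by at most 1 per step and X_0 = 14 > T = 9, so X_t >= 14 − t >= 5 > 0 for every t <= 9: the floor at 0 (the 'and X > 0' condition) never binds. Hence X_9 = X_0 + Σ_{t<9} Y_t with i.i.d. increments Y_t = y(d_t) ∈ {+1, −1, 0}.
Outcome values over d=0..5: [1, 1, -1, -1, -1, 0]
Σy = -1, Σy² = 5, M = 6
μ = -1/6 = -1/6,  σ² = 5/6 − (-1/6)² = 29/36
E[X_9] = 14 + 9·(-1/6) = 25/2


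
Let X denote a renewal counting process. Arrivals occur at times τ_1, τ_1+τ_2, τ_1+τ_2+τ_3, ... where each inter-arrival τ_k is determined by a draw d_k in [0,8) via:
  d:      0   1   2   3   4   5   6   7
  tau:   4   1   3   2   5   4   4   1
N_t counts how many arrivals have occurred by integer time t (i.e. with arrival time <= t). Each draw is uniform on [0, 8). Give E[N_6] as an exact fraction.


Inter-arrival values over d=0..7: [4, 1, 3, 2, 5, 4, 4, 1]
Each d has probability 1/8, so the pmf of τ is: f(1) = 1/4, f(2) = 1/8, f(3) = 1/8, f(4) = 3/8, f(5) = 1/8
Renewal equation for m(n) = E[N_n]: condition on τ_1 = k (if k <= n, one arrival plus a fresh copy on the remaining n−k steps): m(n) = F(n) + Σ_{k<=n} f(k)·m(n−k), where F(n) = P(τ <= n) and m(0) = 0
m(1) = F(1) = 1/4
m(2) = F(2) + f(1)·m(1) = 3/8 + 1/4·1/4 = 7/16
m(3) = F(3) + f(1)·m(2) + f(2)·m(1) = 1/2 + 1/4·7/16 + 1/8·1/4 = 41/64
m(4) = F(4) + f(1)·m(3) + f(2)·m(2) + f(3)·m(1) = 7/8 + 1/4·41/64 + 1/8·7/16 + 1/8·1/4 = 287/256
m(5) = F(5) + f(1)·m(4) + f(2)·m(3) + f(3)·m(2) + f(4)·m(1) = 1 + 1/4·287/256 + 1/8·41/64 + 1/8·7/16 + 3/8·1/4 = 1545/1024
m(6) = F(6) + f(1)·m(5) + f(2)·m(4) + f(3)·m(3) + f(4)·m(2) + f(5)·m(1) = 1 + 1/4·1545/1024 + 1/8·287/256 + 1/8·41/64 + 3/8·7/16 + 1/8·1/4 = 7343/4096
E[N_6] = m(6) = 7343/4096

7343/4096


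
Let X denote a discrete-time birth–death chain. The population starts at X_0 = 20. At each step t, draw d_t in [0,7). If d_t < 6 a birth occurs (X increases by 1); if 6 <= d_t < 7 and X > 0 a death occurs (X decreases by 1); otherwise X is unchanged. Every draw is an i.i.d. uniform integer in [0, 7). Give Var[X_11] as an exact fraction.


X can drop by at most 1 per step and X_0 = 20 > T = 11, so X_t >= 20 − t >= 9 > 0 for every t <= 11: the floor at 0 (the 'and X > 0' condition) never binds. Hence X_11 = X_0 + Σ_{t<11} Y_t with i.i.d. increments Y_t = y(d_t) ∈ {+1, −1, 0}.
Outcome values over d=0..6: [1, 1, 1, 1, 1, 1, -1]
Σy = 5, Σy² = 7, M = 7
μ = 5/7 = 5/7,  σ² = 7/7 − (5/7)² = 24/49
Independent increments: Var[X_11] = 11·σ² = 11·(24/49) = 264/49

264/49


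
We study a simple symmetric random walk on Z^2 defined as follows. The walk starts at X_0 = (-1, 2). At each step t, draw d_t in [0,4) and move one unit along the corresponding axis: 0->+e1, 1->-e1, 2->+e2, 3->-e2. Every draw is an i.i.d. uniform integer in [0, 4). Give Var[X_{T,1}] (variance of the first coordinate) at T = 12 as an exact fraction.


Outcome values over d=0..3: [1, -1, 0, 0]
Σy = 0, Σy² = 2, M = 4
μ = 0/4 = 0,  σ² = 2/4 − (0)² = 1/2
Independent increments: Var[X_12] = 12·σ² = 12·(1/2) = 6

6


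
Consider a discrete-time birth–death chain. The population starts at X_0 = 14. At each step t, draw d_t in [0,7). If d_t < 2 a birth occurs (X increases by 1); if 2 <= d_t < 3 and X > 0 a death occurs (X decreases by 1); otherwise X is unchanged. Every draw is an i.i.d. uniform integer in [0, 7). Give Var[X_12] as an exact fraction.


240/49

X can drop by at most 1 per step and X_0 = 14 > T = 12, so X_t >= 14 − t >= 2 > 0 for every t <= 12: the floor at 0 (the 'and X > 0' condition) never binds. Hence X_12 = X_0 + Σ_{t<12} Y_t with i.i.d. increments Y_t = y(d_t) ∈ {+1, −1, 0}.
Outcome values over d=0..6: [1, 1, -1, 0, 0, 0, 0]
Σy = 1, Σy² = 3, M = 7
μ = 1/7 = 1/7,  σ² = 3/7 − (1/7)² = 20/49
Independent increments: Var[X_12] = 12·σ² = 12·(20/49) = 240/49


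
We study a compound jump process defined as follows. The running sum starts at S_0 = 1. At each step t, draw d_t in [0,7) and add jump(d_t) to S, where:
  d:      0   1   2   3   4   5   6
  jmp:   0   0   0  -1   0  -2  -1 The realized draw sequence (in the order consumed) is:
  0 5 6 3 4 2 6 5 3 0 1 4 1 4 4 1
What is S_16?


-7

t=0: S=1, d=0, jump=0, S_1=1
t=1: S=1, d=5, jump=-2, S_2=-1
t=2: S=-1, d=6, jump=-1, S_3=-2
t=3: S=-2, d=3, jump=-1, S_4=-3
t=4: S=-3, d=4, jump=0, S_5=-3
t=5: S=-3, d=2, jump=0, S_6=-3
t=6: S=-3, d=6, jump=-1, S_7=-4
t=7: S=-4, d=5, jump=-2, S_8=-6
t=8: S=-6, d=3, jump=-1, S_9=-7
t=9: S=-7, d=0, jump=0, S_10=-7
t=10: S=-7, d=1, jump=0, S_11=-7
t=11: S=-7, d=4, jump=0, S_12=-7
t=12: S=-7, d=1, jump=0, S_13=-7
t=13: S=-7, d=4, jump=0, S_14=-7
t=14: S=-7, d=4, jump=0, S_15=-7
t=15: S=-7, d=1, jump=0, S_16=-7
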